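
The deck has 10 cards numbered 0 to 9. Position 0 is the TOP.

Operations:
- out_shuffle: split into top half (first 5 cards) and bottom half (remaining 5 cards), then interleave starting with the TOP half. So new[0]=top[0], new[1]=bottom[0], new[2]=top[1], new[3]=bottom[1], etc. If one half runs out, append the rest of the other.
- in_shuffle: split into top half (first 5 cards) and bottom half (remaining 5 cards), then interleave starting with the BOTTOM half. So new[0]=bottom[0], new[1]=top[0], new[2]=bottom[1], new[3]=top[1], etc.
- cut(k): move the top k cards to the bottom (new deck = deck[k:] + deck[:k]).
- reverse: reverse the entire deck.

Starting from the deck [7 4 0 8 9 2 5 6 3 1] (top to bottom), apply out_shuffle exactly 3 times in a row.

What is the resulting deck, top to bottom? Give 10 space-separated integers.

Answer: 7 3 6 5 2 9 8 0 4 1

Derivation:
After op 1 (out_shuffle): [7 2 4 5 0 6 8 3 9 1]
After op 2 (out_shuffle): [7 6 2 8 4 3 5 9 0 1]
After op 3 (out_shuffle): [7 3 6 5 2 9 8 0 4 1]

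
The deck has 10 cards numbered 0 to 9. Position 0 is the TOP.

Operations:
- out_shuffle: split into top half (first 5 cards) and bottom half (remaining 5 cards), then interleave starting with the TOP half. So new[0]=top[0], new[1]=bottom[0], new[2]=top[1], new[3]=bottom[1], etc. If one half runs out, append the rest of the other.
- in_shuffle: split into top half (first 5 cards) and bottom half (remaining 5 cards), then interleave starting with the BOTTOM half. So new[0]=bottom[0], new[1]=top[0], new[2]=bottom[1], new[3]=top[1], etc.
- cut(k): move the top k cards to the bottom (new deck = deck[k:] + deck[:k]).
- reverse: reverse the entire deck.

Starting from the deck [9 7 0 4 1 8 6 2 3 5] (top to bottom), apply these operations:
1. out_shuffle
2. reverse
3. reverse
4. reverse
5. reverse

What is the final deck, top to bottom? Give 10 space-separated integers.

Answer: 9 8 7 6 0 2 4 3 1 5

Derivation:
After op 1 (out_shuffle): [9 8 7 6 0 2 4 3 1 5]
After op 2 (reverse): [5 1 3 4 2 0 6 7 8 9]
After op 3 (reverse): [9 8 7 6 0 2 4 3 1 5]
After op 4 (reverse): [5 1 3 4 2 0 6 7 8 9]
After op 5 (reverse): [9 8 7 6 0 2 4 3 1 5]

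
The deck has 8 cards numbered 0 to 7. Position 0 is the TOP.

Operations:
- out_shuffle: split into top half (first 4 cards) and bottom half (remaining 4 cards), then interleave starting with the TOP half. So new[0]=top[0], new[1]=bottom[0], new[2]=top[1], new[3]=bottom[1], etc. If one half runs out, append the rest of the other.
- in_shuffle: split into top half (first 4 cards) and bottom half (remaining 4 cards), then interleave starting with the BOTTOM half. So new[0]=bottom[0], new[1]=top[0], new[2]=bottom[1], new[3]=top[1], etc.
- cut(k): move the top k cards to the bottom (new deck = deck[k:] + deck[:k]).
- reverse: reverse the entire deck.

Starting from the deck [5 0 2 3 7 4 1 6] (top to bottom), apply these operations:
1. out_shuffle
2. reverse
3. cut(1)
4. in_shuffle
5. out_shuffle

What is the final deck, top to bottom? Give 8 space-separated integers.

After op 1 (out_shuffle): [5 7 0 4 2 1 3 6]
After op 2 (reverse): [6 3 1 2 4 0 7 5]
After op 3 (cut(1)): [3 1 2 4 0 7 5 6]
After op 4 (in_shuffle): [0 3 7 1 5 2 6 4]
After op 5 (out_shuffle): [0 5 3 2 7 6 1 4]

Answer: 0 5 3 2 7 6 1 4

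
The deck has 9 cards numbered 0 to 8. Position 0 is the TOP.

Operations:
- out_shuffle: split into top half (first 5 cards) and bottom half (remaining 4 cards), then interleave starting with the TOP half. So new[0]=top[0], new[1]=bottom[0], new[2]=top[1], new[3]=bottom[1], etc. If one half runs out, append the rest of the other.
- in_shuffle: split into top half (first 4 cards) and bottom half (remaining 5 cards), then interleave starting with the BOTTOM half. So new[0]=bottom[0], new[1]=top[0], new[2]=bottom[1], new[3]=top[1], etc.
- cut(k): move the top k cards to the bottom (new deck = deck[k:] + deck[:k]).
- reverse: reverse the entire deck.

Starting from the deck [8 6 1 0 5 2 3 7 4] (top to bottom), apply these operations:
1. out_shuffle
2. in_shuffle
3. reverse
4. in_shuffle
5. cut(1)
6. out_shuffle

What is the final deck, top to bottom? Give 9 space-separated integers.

Answer: 5 8 2 6 3 1 7 0 4

Derivation:
After op 1 (out_shuffle): [8 2 6 3 1 7 0 4 5]
After op 2 (in_shuffle): [1 8 7 2 0 6 4 3 5]
After op 3 (reverse): [5 3 4 6 0 2 7 8 1]
After op 4 (in_shuffle): [0 5 2 3 7 4 8 6 1]
After op 5 (cut(1)): [5 2 3 7 4 8 6 1 0]
After op 6 (out_shuffle): [5 8 2 6 3 1 7 0 4]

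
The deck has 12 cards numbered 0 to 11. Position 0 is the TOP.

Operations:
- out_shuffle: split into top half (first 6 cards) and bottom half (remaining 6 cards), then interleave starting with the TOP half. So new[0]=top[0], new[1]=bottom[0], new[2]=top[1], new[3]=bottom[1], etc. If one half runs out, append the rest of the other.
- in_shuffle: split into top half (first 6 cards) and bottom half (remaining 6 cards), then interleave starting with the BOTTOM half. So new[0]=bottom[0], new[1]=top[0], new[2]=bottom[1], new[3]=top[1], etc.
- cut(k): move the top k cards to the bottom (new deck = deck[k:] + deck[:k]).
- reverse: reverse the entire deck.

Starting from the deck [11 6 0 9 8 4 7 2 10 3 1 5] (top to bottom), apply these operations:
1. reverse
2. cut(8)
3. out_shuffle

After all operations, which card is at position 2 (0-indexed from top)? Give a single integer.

After op 1 (reverse): [5 1 3 10 2 7 4 8 9 0 6 11]
After op 2 (cut(8)): [9 0 6 11 5 1 3 10 2 7 4 8]
After op 3 (out_shuffle): [9 3 0 10 6 2 11 7 5 4 1 8]
Position 2: card 0.

Answer: 0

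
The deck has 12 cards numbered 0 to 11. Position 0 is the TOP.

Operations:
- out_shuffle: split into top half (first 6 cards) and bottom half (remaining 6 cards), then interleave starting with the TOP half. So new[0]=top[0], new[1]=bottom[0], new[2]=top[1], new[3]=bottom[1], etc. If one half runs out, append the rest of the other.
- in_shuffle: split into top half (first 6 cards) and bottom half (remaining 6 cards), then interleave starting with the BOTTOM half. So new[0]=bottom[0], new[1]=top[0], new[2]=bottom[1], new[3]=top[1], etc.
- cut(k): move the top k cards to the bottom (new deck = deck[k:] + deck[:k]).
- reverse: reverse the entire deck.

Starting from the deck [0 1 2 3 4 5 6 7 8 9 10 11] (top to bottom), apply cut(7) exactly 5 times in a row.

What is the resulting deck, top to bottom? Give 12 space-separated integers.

After op 1 (cut(7)): [7 8 9 10 11 0 1 2 3 4 5 6]
After op 2 (cut(7)): [2 3 4 5 6 7 8 9 10 11 0 1]
After op 3 (cut(7)): [9 10 11 0 1 2 3 4 5 6 7 8]
After op 4 (cut(7)): [4 5 6 7 8 9 10 11 0 1 2 3]
After op 5 (cut(7)): [11 0 1 2 3 4 5 6 7 8 9 10]

Answer: 11 0 1 2 3 4 5 6 7 8 9 10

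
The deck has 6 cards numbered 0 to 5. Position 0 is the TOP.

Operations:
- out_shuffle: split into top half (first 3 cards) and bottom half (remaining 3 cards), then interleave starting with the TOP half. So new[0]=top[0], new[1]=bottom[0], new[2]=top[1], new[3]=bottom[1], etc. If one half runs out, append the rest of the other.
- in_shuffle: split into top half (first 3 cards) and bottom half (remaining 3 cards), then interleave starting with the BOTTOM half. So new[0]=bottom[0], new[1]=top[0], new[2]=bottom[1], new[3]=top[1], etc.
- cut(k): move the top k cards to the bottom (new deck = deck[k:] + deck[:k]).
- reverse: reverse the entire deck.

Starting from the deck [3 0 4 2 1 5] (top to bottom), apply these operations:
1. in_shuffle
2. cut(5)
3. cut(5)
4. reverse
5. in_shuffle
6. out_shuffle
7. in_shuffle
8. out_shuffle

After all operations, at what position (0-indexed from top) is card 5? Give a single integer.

After op 1 (in_shuffle): [2 3 1 0 5 4]
After op 2 (cut(5)): [4 2 3 1 0 5]
After op 3 (cut(5)): [5 4 2 3 1 0]
After op 4 (reverse): [0 1 3 2 4 5]
After op 5 (in_shuffle): [2 0 4 1 5 3]
After op 6 (out_shuffle): [2 1 0 5 4 3]
After op 7 (in_shuffle): [5 2 4 1 3 0]
After op 8 (out_shuffle): [5 1 2 3 4 0]
Card 5 is at position 0.

Answer: 0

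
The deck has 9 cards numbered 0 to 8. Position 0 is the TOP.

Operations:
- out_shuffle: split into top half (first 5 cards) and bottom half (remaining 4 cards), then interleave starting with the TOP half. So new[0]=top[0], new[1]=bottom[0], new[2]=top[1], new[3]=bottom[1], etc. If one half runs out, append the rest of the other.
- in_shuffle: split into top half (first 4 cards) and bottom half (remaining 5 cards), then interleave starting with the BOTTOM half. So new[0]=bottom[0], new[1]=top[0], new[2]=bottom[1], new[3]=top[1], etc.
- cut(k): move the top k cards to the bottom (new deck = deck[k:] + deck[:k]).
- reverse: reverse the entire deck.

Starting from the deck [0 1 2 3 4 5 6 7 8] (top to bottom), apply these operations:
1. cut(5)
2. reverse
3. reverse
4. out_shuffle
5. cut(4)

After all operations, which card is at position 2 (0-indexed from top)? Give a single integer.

After op 1 (cut(5)): [5 6 7 8 0 1 2 3 4]
After op 2 (reverse): [4 3 2 1 0 8 7 6 5]
After op 3 (reverse): [5 6 7 8 0 1 2 3 4]
After op 4 (out_shuffle): [5 1 6 2 7 3 8 4 0]
After op 5 (cut(4)): [7 3 8 4 0 5 1 6 2]
Position 2: card 8.

Answer: 8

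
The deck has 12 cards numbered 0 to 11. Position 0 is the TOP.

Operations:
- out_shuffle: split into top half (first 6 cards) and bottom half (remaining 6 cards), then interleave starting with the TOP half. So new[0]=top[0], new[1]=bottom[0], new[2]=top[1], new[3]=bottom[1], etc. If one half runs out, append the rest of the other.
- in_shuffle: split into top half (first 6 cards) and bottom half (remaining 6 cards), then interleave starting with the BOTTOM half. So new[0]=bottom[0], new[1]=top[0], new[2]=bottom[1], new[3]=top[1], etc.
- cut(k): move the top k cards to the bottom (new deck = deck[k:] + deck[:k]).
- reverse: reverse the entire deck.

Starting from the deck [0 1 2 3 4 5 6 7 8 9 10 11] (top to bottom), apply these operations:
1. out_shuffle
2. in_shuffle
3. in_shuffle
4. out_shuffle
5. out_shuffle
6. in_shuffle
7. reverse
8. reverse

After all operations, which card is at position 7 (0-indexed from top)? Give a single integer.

Answer: 4

Derivation:
After op 1 (out_shuffle): [0 6 1 7 2 8 3 9 4 10 5 11]
After op 2 (in_shuffle): [3 0 9 6 4 1 10 7 5 2 11 8]
After op 3 (in_shuffle): [10 3 7 0 5 9 2 6 11 4 8 1]
After op 4 (out_shuffle): [10 2 3 6 7 11 0 4 5 8 9 1]
After op 5 (out_shuffle): [10 0 2 4 3 5 6 8 7 9 11 1]
After op 6 (in_shuffle): [6 10 8 0 7 2 9 4 11 3 1 5]
After op 7 (reverse): [5 1 3 11 4 9 2 7 0 8 10 6]
After op 8 (reverse): [6 10 8 0 7 2 9 4 11 3 1 5]
Position 7: card 4.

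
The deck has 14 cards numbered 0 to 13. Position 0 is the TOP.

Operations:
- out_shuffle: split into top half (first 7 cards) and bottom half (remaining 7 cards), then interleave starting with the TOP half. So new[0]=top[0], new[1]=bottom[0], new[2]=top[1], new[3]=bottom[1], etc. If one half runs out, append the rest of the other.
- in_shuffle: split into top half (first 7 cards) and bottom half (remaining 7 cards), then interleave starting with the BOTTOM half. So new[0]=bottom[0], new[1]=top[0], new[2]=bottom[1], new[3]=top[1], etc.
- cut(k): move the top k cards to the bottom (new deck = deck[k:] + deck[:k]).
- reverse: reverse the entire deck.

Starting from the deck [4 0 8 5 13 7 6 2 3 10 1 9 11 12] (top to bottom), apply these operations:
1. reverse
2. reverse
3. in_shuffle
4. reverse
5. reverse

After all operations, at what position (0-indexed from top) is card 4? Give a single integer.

Answer: 1

Derivation:
After op 1 (reverse): [12 11 9 1 10 3 2 6 7 13 5 8 0 4]
After op 2 (reverse): [4 0 8 5 13 7 6 2 3 10 1 9 11 12]
After op 3 (in_shuffle): [2 4 3 0 10 8 1 5 9 13 11 7 12 6]
After op 4 (reverse): [6 12 7 11 13 9 5 1 8 10 0 3 4 2]
After op 5 (reverse): [2 4 3 0 10 8 1 5 9 13 11 7 12 6]
Card 4 is at position 1.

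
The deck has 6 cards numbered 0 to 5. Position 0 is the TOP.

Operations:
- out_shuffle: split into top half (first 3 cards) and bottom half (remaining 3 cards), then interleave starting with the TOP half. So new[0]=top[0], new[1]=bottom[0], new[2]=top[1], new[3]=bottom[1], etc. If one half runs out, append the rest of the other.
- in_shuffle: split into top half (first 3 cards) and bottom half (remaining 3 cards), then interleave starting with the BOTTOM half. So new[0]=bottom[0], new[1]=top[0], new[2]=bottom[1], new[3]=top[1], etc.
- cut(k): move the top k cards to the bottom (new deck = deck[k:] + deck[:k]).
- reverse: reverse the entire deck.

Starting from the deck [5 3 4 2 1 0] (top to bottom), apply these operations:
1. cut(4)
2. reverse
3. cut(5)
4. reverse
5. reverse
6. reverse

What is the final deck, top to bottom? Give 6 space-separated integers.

After op 1 (cut(4)): [1 0 5 3 4 2]
After op 2 (reverse): [2 4 3 5 0 1]
After op 3 (cut(5)): [1 2 4 3 5 0]
After op 4 (reverse): [0 5 3 4 2 1]
After op 5 (reverse): [1 2 4 3 5 0]
After op 6 (reverse): [0 5 3 4 2 1]

Answer: 0 5 3 4 2 1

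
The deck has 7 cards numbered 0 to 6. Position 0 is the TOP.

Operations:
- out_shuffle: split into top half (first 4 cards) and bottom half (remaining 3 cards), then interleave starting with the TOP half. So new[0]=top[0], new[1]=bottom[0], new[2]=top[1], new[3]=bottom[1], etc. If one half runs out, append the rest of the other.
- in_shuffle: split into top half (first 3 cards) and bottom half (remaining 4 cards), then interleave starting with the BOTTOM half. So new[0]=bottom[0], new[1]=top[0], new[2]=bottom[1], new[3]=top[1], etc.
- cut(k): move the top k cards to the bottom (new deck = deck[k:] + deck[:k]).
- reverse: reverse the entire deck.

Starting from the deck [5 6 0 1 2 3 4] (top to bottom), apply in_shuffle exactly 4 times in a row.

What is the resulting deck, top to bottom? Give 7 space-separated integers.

Answer: 1 5 2 6 3 0 4

Derivation:
After op 1 (in_shuffle): [1 5 2 6 3 0 4]
After op 2 (in_shuffle): [6 1 3 5 0 2 4]
After op 3 (in_shuffle): [5 6 0 1 2 3 4]
After op 4 (in_shuffle): [1 5 2 6 3 0 4]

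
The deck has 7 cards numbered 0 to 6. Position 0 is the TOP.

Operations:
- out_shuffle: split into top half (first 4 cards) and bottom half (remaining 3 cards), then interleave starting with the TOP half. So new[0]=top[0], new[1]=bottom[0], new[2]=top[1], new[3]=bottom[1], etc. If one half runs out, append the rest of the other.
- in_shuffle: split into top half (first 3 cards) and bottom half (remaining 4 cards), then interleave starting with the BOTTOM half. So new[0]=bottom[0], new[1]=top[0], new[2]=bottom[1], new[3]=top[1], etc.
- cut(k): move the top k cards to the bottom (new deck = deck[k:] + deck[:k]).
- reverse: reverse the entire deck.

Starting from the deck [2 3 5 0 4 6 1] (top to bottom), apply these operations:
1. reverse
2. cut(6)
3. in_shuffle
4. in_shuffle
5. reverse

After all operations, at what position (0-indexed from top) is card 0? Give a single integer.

Answer: 1

Derivation:
After op 1 (reverse): [1 6 4 0 5 3 2]
After op 2 (cut(6)): [2 1 6 4 0 5 3]
After op 3 (in_shuffle): [4 2 0 1 5 6 3]
After op 4 (in_shuffle): [1 4 5 2 6 0 3]
After op 5 (reverse): [3 0 6 2 5 4 1]
Card 0 is at position 1.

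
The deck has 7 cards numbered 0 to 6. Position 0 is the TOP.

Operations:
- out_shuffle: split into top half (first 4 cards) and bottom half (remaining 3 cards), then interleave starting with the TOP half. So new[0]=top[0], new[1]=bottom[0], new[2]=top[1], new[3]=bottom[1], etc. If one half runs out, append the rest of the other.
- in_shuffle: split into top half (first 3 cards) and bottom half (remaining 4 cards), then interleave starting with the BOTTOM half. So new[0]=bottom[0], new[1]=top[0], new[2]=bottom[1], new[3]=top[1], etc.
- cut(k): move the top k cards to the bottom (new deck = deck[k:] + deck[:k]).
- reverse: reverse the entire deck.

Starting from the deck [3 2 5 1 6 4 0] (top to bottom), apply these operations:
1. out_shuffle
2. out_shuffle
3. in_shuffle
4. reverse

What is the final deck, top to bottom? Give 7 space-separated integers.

After op 1 (out_shuffle): [3 6 2 4 5 0 1]
After op 2 (out_shuffle): [3 5 6 0 2 1 4]
After op 3 (in_shuffle): [0 3 2 5 1 6 4]
After op 4 (reverse): [4 6 1 5 2 3 0]

Answer: 4 6 1 5 2 3 0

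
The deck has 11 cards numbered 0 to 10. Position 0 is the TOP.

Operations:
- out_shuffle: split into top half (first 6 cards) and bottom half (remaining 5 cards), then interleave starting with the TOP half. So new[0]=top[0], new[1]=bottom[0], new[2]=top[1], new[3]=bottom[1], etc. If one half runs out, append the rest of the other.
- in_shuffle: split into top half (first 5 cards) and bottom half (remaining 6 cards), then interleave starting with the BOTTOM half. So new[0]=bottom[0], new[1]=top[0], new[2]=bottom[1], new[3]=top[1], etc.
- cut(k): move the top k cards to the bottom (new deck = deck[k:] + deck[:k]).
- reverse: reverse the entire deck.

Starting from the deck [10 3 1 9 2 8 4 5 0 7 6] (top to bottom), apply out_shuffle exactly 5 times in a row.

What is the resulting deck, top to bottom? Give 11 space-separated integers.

Answer: 10 6 7 0 5 4 8 2 9 1 3

Derivation:
After op 1 (out_shuffle): [10 4 3 5 1 0 9 7 2 6 8]
After op 2 (out_shuffle): [10 9 4 7 3 2 5 6 1 8 0]
After op 3 (out_shuffle): [10 5 9 6 4 1 7 8 3 0 2]
After op 4 (out_shuffle): [10 7 5 8 9 3 6 0 4 2 1]
After op 5 (out_shuffle): [10 6 7 0 5 4 8 2 9 1 3]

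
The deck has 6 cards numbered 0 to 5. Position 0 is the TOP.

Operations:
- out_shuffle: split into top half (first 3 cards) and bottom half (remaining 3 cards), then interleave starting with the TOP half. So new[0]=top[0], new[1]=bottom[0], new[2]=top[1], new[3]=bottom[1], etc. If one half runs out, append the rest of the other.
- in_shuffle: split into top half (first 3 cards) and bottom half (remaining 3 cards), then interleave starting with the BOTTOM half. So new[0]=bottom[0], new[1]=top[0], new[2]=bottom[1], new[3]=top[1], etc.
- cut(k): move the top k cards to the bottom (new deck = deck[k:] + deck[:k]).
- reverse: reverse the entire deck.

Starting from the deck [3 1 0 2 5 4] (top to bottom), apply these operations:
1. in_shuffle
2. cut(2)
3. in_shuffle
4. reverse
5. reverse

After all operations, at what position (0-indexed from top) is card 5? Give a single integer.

After op 1 (in_shuffle): [2 3 5 1 4 0]
After op 2 (cut(2)): [5 1 4 0 2 3]
After op 3 (in_shuffle): [0 5 2 1 3 4]
After op 4 (reverse): [4 3 1 2 5 0]
After op 5 (reverse): [0 5 2 1 3 4]
Card 5 is at position 1.

Answer: 1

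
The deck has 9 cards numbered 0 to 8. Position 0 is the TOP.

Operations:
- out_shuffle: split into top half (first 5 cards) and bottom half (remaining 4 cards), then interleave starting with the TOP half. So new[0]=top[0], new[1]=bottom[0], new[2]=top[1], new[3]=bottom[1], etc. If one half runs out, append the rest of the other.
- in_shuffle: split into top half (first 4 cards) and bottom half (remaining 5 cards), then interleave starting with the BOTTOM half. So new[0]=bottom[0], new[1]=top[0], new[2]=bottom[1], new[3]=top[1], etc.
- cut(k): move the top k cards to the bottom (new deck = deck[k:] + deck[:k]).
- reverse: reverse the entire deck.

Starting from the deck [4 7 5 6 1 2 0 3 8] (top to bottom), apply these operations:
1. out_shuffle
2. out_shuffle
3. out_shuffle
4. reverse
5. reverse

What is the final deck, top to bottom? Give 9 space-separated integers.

Answer: 4 8 3 0 2 1 6 5 7

Derivation:
After op 1 (out_shuffle): [4 2 7 0 5 3 6 8 1]
After op 2 (out_shuffle): [4 3 2 6 7 8 0 1 5]
After op 3 (out_shuffle): [4 8 3 0 2 1 6 5 7]
After op 4 (reverse): [7 5 6 1 2 0 3 8 4]
After op 5 (reverse): [4 8 3 0 2 1 6 5 7]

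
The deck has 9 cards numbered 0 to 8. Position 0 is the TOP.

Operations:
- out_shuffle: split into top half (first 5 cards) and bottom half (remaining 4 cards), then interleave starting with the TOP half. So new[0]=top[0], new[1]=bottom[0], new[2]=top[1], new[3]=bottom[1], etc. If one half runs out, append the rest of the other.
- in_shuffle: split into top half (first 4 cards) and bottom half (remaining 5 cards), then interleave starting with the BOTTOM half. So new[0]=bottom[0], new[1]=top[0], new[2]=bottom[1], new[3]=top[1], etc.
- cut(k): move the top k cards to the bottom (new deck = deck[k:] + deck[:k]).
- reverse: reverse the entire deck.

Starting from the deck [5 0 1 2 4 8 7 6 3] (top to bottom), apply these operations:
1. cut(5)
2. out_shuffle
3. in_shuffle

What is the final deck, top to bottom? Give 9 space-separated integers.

After op 1 (cut(5)): [8 7 6 3 5 0 1 2 4]
After op 2 (out_shuffle): [8 0 7 1 6 2 3 4 5]
After op 3 (in_shuffle): [6 8 2 0 3 7 4 1 5]

Answer: 6 8 2 0 3 7 4 1 5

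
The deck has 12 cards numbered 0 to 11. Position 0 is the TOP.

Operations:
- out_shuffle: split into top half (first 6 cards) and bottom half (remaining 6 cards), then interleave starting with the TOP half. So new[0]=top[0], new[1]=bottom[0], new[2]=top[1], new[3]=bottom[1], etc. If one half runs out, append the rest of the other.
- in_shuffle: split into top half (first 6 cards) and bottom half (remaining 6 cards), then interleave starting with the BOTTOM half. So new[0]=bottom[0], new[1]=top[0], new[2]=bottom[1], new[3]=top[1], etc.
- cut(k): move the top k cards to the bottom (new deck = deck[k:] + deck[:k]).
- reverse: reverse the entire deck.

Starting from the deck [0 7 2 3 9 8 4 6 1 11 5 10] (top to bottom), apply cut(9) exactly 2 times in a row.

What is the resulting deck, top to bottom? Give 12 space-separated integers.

After op 1 (cut(9)): [11 5 10 0 7 2 3 9 8 4 6 1]
After op 2 (cut(9)): [4 6 1 11 5 10 0 7 2 3 9 8]

Answer: 4 6 1 11 5 10 0 7 2 3 9 8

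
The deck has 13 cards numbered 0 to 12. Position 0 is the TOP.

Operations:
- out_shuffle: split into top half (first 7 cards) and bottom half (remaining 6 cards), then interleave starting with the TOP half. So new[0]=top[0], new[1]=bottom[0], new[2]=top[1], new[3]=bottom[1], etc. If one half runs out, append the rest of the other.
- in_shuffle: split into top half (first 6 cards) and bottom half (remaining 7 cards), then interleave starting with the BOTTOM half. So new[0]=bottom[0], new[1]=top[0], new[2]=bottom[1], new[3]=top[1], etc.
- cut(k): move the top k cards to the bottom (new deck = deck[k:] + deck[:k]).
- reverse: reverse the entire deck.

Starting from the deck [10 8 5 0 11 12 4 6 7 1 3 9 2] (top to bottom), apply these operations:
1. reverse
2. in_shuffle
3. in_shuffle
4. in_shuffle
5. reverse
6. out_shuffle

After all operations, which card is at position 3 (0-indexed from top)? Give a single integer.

After op 1 (reverse): [2 9 3 1 7 6 4 12 11 0 5 8 10]
After op 2 (in_shuffle): [4 2 12 9 11 3 0 1 5 7 8 6 10]
After op 3 (in_shuffle): [0 4 1 2 5 12 7 9 8 11 6 3 10]
After op 4 (in_shuffle): [7 0 9 4 8 1 11 2 6 5 3 12 10]
After op 5 (reverse): [10 12 3 5 6 2 11 1 8 4 9 0 7]
After op 6 (out_shuffle): [10 1 12 8 3 4 5 9 6 0 2 7 11]
Position 3: card 8.

Answer: 8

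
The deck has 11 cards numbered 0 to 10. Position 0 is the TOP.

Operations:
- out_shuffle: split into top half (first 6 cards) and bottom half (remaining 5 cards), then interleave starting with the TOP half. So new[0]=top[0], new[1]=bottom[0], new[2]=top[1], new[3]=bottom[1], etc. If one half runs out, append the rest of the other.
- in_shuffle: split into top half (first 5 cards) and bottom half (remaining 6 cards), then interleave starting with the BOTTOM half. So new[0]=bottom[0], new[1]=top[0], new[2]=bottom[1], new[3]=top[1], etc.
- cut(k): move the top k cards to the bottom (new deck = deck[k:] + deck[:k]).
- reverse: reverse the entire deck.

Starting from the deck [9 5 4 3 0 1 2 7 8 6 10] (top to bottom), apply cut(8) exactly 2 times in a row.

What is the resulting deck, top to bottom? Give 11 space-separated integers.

After op 1 (cut(8)): [8 6 10 9 5 4 3 0 1 2 7]
After op 2 (cut(8)): [1 2 7 8 6 10 9 5 4 3 0]

Answer: 1 2 7 8 6 10 9 5 4 3 0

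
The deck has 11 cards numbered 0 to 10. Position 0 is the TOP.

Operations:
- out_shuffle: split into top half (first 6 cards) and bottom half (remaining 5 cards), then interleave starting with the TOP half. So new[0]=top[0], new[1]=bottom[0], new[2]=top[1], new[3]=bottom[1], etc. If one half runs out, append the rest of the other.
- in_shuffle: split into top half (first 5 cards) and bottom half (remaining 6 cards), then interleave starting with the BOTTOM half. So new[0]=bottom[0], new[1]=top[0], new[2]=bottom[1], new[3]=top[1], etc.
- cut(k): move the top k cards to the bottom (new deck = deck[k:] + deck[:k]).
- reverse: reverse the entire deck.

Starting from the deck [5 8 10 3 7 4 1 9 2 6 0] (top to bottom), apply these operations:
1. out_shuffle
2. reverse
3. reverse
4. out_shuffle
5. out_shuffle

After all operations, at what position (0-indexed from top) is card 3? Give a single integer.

Answer: 2

Derivation:
After op 1 (out_shuffle): [5 1 8 9 10 2 3 6 7 0 4]
After op 2 (reverse): [4 0 7 6 3 2 10 9 8 1 5]
After op 3 (reverse): [5 1 8 9 10 2 3 6 7 0 4]
After op 4 (out_shuffle): [5 3 1 6 8 7 9 0 10 4 2]
After op 5 (out_shuffle): [5 9 3 0 1 10 6 4 8 2 7]
Card 3 is at position 2.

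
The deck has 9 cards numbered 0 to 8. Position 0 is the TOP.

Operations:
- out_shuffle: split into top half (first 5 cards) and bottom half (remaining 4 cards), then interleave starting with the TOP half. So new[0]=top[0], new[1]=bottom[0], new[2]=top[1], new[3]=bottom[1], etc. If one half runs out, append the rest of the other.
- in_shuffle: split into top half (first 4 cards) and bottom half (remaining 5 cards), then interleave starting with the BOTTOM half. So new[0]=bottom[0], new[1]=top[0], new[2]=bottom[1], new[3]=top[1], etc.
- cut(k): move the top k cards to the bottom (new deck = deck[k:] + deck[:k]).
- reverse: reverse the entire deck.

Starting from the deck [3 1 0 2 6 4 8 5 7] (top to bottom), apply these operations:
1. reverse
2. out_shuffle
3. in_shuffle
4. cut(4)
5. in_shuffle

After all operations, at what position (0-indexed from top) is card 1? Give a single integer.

After op 1 (reverse): [7 5 8 4 6 2 0 1 3]
After op 2 (out_shuffle): [7 2 5 0 8 1 4 3 6]
After op 3 (in_shuffle): [8 7 1 2 4 5 3 0 6]
After op 4 (cut(4)): [4 5 3 0 6 8 7 1 2]
After op 5 (in_shuffle): [6 4 8 5 7 3 1 0 2]
Card 1 is at position 6.

Answer: 6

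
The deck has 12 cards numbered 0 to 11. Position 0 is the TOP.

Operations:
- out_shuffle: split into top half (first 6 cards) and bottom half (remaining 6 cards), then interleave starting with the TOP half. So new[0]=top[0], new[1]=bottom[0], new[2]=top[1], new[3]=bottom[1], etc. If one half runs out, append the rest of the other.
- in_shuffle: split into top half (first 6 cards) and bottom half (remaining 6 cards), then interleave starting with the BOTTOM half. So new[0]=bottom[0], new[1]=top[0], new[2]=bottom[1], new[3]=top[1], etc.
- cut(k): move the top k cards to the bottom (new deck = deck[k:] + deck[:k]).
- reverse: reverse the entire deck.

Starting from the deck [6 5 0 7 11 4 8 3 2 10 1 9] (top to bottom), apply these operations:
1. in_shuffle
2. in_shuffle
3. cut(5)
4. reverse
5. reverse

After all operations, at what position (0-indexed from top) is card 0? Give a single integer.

After op 1 (in_shuffle): [8 6 3 5 2 0 10 7 1 11 9 4]
After op 2 (in_shuffle): [10 8 7 6 1 3 11 5 9 2 4 0]
After op 3 (cut(5)): [3 11 5 9 2 4 0 10 8 7 6 1]
After op 4 (reverse): [1 6 7 8 10 0 4 2 9 5 11 3]
After op 5 (reverse): [3 11 5 9 2 4 0 10 8 7 6 1]
Card 0 is at position 6.

Answer: 6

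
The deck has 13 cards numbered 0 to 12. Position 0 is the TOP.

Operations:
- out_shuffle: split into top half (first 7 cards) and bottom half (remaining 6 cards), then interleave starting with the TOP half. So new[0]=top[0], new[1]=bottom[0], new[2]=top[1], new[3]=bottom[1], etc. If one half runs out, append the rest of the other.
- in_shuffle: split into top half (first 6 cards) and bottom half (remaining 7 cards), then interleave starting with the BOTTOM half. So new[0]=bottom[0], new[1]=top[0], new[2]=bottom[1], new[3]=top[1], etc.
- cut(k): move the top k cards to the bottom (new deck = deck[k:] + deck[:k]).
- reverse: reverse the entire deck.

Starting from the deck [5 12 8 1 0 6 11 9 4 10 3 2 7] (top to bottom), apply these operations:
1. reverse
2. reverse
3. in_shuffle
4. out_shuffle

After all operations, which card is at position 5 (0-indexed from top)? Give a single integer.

After op 1 (reverse): [7 2 3 10 4 9 11 6 0 1 8 12 5]
After op 2 (reverse): [5 12 8 1 0 6 11 9 4 10 3 2 7]
After op 3 (in_shuffle): [11 5 9 12 4 8 10 1 3 0 2 6 7]
After op 4 (out_shuffle): [11 1 5 3 9 0 12 2 4 6 8 7 10]
Position 5: card 0.

Answer: 0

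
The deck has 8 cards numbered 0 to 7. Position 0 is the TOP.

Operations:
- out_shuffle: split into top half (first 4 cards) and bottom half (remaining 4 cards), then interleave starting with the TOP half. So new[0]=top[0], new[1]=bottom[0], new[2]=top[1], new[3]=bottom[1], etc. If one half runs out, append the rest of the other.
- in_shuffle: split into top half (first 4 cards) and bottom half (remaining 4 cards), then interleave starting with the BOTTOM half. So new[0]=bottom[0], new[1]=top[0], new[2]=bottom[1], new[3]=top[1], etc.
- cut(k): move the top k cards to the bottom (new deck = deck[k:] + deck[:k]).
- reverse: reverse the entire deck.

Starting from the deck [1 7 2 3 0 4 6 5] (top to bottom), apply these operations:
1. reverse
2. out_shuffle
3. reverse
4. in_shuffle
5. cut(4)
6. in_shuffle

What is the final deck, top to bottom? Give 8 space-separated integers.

After op 1 (reverse): [5 6 4 0 3 2 7 1]
After op 2 (out_shuffle): [5 3 6 2 4 7 0 1]
After op 3 (reverse): [1 0 7 4 2 6 3 5]
After op 4 (in_shuffle): [2 1 6 0 3 7 5 4]
After op 5 (cut(4)): [3 7 5 4 2 1 6 0]
After op 6 (in_shuffle): [2 3 1 7 6 5 0 4]

Answer: 2 3 1 7 6 5 0 4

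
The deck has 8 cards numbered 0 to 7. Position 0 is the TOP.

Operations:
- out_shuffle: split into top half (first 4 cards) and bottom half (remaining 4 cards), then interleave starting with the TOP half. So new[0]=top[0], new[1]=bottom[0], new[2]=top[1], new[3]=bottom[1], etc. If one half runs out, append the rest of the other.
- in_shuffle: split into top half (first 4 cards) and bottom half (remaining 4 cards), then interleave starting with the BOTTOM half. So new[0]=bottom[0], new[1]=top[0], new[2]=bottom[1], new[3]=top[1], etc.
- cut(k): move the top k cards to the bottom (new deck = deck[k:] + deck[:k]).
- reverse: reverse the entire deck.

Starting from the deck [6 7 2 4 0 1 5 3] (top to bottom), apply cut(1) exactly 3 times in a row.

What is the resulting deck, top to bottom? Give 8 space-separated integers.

Answer: 4 0 1 5 3 6 7 2

Derivation:
After op 1 (cut(1)): [7 2 4 0 1 5 3 6]
After op 2 (cut(1)): [2 4 0 1 5 3 6 7]
After op 3 (cut(1)): [4 0 1 5 3 6 7 2]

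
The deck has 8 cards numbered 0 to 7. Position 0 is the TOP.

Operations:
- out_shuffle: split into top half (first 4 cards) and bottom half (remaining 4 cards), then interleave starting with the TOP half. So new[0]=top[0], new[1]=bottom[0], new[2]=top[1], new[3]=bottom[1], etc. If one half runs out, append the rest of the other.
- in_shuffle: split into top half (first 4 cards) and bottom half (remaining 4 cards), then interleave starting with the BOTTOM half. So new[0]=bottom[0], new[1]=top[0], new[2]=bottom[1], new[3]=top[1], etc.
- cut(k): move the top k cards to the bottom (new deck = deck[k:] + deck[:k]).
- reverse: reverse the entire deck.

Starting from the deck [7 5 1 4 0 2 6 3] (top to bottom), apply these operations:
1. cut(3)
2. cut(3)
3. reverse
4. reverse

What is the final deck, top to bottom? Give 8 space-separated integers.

Answer: 6 3 7 5 1 4 0 2

Derivation:
After op 1 (cut(3)): [4 0 2 6 3 7 5 1]
After op 2 (cut(3)): [6 3 7 5 1 4 0 2]
After op 3 (reverse): [2 0 4 1 5 7 3 6]
After op 4 (reverse): [6 3 7 5 1 4 0 2]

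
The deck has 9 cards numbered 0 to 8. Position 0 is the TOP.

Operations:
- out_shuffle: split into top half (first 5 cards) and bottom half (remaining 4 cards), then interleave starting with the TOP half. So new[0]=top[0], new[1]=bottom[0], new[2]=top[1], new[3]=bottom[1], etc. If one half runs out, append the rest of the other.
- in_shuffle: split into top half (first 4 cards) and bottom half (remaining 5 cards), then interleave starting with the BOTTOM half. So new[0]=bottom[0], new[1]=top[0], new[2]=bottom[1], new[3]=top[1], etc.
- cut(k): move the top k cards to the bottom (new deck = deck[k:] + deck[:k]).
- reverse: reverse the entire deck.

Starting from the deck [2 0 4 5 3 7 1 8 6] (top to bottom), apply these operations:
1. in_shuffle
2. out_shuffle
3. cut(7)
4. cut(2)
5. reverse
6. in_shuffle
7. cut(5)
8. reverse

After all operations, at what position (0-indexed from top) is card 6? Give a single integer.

Answer: 1

Derivation:
After op 1 (in_shuffle): [3 2 7 0 1 4 8 5 6]
After op 2 (out_shuffle): [3 4 2 8 7 5 0 6 1]
After op 3 (cut(7)): [6 1 3 4 2 8 7 5 0]
After op 4 (cut(2)): [3 4 2 8 7 5 0 6 1]
After op 5 (reverse): [1 6 0 5 7 8 2 4 3]
After op 6 (in_shuffle): [7 1 8 6 2 0 4 5 3]
After op 7 (cut(5)): [0 4 5 3 7 1 8 6 2]
After op 8 (reverse): [2 6 8 1 7 3 5 4 0]
Card 6 is at position 1.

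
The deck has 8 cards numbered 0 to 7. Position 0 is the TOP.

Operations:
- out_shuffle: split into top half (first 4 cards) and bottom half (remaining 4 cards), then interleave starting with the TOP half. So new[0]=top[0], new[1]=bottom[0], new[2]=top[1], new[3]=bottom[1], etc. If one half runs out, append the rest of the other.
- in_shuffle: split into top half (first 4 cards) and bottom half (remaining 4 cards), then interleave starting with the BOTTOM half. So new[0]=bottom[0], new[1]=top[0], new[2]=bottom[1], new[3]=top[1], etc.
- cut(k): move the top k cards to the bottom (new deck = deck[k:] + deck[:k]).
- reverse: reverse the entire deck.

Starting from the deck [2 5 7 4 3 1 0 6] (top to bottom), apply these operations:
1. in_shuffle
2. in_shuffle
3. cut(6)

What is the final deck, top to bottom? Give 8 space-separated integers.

After op 1 (in_shuffle): [3 2 1 5 0 7 6 4]
After op 2 (in_shuffle): [0 3 7 2 6 1 4 5]
After op 3 (cut(6)): [4 5 0 3 7 2 6 1]

Answer: 4 5 0 3 7 2 6 1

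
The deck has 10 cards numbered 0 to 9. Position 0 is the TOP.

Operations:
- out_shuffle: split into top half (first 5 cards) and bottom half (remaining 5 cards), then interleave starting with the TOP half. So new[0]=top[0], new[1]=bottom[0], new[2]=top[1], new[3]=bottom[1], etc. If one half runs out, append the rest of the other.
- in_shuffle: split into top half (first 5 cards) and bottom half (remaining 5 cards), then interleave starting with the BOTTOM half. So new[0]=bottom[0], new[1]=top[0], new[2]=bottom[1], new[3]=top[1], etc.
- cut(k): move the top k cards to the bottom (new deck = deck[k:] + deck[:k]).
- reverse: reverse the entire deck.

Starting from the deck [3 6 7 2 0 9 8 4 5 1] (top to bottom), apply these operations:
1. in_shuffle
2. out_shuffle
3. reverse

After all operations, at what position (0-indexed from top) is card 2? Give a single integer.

Answer: 4

Derivation:
After op 1 (in_shuffle): [9 3 8 6 4 7 5 2 1 0]
After op 2 (out_shuffle): [9 7 3 5 8 2 6 1 4 0]
After op 3 (reverse): [0 4 1 6 2 8 5 3 7 9]
Card 2 is at position 4.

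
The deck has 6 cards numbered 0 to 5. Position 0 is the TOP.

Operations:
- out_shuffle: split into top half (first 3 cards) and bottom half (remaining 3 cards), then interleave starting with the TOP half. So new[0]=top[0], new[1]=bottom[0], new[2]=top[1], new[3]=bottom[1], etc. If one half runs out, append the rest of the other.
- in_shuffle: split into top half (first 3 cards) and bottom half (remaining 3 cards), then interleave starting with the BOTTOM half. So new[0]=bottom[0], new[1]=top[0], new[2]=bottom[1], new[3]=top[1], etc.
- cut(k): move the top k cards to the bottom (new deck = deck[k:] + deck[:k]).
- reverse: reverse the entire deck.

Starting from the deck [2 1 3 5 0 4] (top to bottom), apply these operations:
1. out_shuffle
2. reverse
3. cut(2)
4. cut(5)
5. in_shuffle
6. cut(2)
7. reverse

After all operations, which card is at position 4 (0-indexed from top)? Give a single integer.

After op 1 (out_shuffle): [2 5 1 0 3 4]
After op 2 (reverse): [4 3 0 1 5 2]
After op 3 (cut(2)): [0 1 5 2 4 3]
After op 4 (cut(5)): [3 0 1 5 2 4]
After op 5 (in_shuffle): [5 3 2 0 4 1]
After op 6 (cut(2)): [2 0 4 1 5 3]
After op 7 (reverse): [3 5 1 4 0 2]
Position 4: card 0.

Answer: 0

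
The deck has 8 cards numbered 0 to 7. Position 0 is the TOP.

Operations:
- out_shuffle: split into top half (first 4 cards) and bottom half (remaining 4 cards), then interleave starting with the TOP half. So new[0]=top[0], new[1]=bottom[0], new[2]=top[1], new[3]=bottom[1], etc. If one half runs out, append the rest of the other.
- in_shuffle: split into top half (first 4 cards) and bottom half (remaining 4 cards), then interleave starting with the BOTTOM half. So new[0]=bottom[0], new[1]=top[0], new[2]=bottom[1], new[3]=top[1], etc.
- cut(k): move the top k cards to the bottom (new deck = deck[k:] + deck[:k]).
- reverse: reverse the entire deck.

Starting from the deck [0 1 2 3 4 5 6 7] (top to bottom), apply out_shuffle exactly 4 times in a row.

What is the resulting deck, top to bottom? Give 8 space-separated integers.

Answer: 0 4 1 5 2 6 3 7

Derivation:
After op 1 (out_shuffle): [0 4 1 5 2 6 3 7]
After op 2 (out_shuffle): [0 2 4 6 1 3 5 7]
After op 3 (out_shuffle): [0 1 2 3 4 5 6 7]
After op 4 (out_shuffle): [0 4 1 5 2 6 3 7]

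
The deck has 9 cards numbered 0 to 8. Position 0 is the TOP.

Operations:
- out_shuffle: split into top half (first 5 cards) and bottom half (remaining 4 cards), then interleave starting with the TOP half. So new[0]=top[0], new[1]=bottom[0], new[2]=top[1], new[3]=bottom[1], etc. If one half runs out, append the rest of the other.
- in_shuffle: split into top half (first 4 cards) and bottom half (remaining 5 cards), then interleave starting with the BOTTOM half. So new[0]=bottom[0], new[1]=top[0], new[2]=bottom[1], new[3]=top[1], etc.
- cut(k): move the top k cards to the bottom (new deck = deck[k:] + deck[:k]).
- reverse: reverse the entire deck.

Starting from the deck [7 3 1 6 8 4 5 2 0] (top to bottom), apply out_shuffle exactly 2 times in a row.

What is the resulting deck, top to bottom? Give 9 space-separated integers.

After op 1 (out_shuffle): [7 4 3 5 1 2 6 0 8]
After op 2 (out_shuffle): [7 2 4 6 3 0 5 8 1]

Answer: 7 2 4 6 3 0 5 8 1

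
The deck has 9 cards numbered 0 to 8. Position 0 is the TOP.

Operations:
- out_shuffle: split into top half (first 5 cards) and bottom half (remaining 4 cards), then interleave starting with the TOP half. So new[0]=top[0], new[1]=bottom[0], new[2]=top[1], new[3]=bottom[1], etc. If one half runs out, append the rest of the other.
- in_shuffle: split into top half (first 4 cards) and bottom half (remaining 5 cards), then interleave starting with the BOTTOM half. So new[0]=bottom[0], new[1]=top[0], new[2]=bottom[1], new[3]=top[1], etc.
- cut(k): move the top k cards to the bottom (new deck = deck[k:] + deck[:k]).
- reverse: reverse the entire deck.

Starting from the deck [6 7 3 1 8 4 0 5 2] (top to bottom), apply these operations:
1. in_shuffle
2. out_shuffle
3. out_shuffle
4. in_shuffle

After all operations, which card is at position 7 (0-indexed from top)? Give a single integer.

After op 1 (in_shuffle): [8 6 4 7 0 3 5 1 2]
After op 2 (out_shuffle): [8 3 6 5 4 1 7 2 0]
After op 3 (out_shuffle): [8 1 3 7 6 2 5 0 4]
After op 4 (in_shuffle): [6 8 2 1 5 3 0 7 4]
Position 7: card 7.

Answer: 7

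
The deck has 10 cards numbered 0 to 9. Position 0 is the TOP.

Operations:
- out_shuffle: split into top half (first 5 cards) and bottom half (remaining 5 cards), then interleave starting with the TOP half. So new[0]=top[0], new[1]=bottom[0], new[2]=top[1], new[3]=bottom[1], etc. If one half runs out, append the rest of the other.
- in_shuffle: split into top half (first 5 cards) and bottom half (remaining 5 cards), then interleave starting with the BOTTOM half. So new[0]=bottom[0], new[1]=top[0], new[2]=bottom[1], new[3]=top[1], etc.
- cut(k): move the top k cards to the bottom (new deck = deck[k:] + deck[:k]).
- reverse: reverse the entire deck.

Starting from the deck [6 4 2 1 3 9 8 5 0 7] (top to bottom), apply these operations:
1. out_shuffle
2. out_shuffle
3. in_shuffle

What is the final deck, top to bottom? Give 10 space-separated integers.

After op 1 (out_shuffle): [6 9 4 8 2 5 1 0 3 7]
After op 2 (out_shuffle): [6 5 9 1 4 0 8 3 2 7]
After op 3 (in_shuffle): [0 6 8 5 3 9 2 1 7 4]

Answer: 0 6 8 5 3 9 2 1 7 4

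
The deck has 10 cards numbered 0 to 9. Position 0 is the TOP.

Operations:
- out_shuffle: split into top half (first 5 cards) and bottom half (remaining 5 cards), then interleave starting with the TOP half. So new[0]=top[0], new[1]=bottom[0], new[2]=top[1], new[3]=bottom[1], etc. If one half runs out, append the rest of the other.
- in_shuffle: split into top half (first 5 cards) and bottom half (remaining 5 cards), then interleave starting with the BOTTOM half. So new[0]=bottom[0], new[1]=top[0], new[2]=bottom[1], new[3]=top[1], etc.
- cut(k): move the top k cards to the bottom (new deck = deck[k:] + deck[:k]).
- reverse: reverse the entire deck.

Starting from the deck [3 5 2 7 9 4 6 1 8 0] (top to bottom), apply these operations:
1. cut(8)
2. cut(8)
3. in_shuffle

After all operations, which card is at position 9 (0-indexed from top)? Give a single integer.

Answer: 3

Derivation:
After op 1 (cut(8)): [8 0 3 5 2 7 9 4 6 1]
After op 2 (cut(8)): [6 1 8 0 3 5 2 7 9 4]
After op 3 (in_shuffle): [5 6 2 1 7 8 9 0 4 3]
Position 9: card 3.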